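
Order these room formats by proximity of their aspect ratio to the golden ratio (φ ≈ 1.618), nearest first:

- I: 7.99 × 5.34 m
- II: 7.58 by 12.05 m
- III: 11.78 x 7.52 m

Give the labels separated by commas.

Ratios: I = 7.99 / 5.34 ≈ 1.496; II = 12.05 / 7.58 ≈ 1.590; III = 11.78 / 7.52 ≈ 1.566.
|Δ from 1.618|: I 0.122; II 0.028; III 0.052.

II, III, I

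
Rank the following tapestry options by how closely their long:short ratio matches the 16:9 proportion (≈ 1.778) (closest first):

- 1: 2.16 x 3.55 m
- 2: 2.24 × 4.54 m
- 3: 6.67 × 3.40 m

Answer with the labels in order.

1, 3, 2

Ratios: 1 = 3.55 / 2.16 ≈ 1.644; 2 = 4.54 / 2.24 ≈ 2.027; 3 = 6.67 / 3.40 ≈ 1.962.
|Δ from 1.778|: 1 0.134; 2 0.249; 3 0.184.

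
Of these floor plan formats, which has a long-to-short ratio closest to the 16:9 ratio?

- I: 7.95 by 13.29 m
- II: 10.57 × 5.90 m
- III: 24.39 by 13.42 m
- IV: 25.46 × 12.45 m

II

Ratios (long/short): I ≈ 1.672; II ≈ 1.792; III ≈ 1.817; IV ≈ 2.045.
16:9 ≈ 1.778; option II is nearest (Δ 0.014).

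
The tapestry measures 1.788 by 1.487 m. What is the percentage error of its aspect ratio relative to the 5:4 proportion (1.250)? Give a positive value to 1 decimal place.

Ratio = 1.788 / 1.487 ≈ 1.2024.
Ideal 5:4 = 1.2500. |1.2024 − 1.2500| / 1.2500 ≈ 3.81% → 3.8%.

3.8%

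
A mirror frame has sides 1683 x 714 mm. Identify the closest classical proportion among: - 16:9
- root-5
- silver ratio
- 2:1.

Ratio = 1683 / 714 ≈ 2.357.
Distances: 16:9 1.778 (Δ 0.579); root-5 2.236 (Δ 0.121); silver ratio 2.414 (Δ 0.057); 2:1 2.000 (Δ 0.357).

silver ratio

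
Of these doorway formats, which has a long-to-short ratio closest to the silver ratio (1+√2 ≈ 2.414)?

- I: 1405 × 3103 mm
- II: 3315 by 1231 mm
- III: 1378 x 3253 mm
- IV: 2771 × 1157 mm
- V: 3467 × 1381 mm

IV

Target silver ratio ≈ 2.414.
I: 2.209 (Δ0.205)  II: 2.693 (Δ0.279)  III: 2.361 (Δ0.053)  IV: 2.395 (Δ0.019)  V: 2.510 (Δ0.096)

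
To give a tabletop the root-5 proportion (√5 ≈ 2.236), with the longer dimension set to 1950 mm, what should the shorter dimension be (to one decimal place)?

872.1 mm

root-5 ≈ 2.23607.
Shorter side = 1950 ÷ 2.23607 ≈ 872.066 → 872.1 mm.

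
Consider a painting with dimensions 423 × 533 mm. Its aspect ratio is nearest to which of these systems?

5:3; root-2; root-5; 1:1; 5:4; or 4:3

5:4

Ratio = 533 / 423 ≈ 1.260.
Distances: 5:3 1.667 (Δ 0.407); root-2 1.414 (Δ 0.154); root-5 2.236 (Δ 0.976); 1:1 1.000 (Δ 0.260); 5:4 1.250 (Δ 0.010); 4:3 1.333 (Δ 0.073).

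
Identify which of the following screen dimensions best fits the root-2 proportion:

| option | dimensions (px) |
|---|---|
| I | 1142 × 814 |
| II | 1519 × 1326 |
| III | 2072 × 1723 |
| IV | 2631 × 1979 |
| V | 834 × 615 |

Target root-2 ≈ 1.414.
I: 1.403 (Δ0.011)  II: 1.146 (Δ0.268)  III: 1.203 (Δ0.211)  IV: 1.329 (Δ0.085)  V: 1.356 (Δ0.058)

I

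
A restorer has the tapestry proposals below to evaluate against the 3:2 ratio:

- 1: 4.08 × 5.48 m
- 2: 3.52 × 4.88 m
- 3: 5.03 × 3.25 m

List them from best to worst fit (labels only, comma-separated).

Ratios: 1 = 5.48 / 4.08 ≈ 1.343; 2 = 4.88 / 3.52 ≈ 1.386; 3 = 5.03 / 3.25 ≈ 1.548.
|Δ from 1.500|: 1 0.157; 2 0.114; 3 0.048.

3, 2, 1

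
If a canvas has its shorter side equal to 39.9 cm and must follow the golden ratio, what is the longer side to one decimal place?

64.6 cm

golden ratio ≈ 1.61803.
Longer side = 39.9 × 1.61803 ≈ 64.559 → 64.6 cm.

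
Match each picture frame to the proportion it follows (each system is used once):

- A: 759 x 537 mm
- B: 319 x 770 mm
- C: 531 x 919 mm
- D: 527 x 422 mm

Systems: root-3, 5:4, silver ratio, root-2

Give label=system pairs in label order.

Ratios: A ≈ 1.413; B ≈ 2.414; C ≈ 1.731; D ≈ 1.249.
Targets: root-3 ≈ 1.732; 5:4 ≈ 1.250; silver ratio ≈ 2.414; root-2 ≈ 1.414.

A=root-2, B=silver ratio, C=root-3, D=5:4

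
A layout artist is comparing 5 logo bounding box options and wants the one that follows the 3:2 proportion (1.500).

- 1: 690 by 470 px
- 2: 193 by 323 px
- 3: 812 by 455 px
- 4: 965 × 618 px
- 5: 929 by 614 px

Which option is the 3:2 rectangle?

5

Ratios (long/short): 1 ≈ 1.468; 2 ≈ 1.674; 3 ≈ 1.785; 4 ≈ 1.561; 5 ≈ 1.513.
3:2 ≈ 1.500; option 5 is nearest (Δ 0.013).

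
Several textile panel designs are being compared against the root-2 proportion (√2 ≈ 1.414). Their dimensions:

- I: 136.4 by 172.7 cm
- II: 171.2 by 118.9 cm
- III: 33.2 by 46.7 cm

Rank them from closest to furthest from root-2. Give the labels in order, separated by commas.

III, II, I

Ratios: I = 172.7 / 136.4 ≈ 1.266; II = 171.2 / 118.9 ≈ 1.440; III = 46.7 / 33.2 ≈ 1.407.
|Δ from 1.414|: I 0.148; II 0.026; III 0.007.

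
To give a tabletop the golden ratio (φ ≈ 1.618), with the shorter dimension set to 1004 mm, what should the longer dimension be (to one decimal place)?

golden ratio ≈ 1.61803.
Longer side = 1004 × 1.61803 ≈ 1624.502 → 1624.5 mm.

1624.5 mm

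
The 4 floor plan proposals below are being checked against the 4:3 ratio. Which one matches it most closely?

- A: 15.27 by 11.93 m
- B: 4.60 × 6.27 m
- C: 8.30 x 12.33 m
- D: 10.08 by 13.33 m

Target 4:3 ≈ 1.333.
A: 1.280 (Δ0.053)  B: 1.363 (Δ0.030)  C: 1.486 (Δ0.153)  D: 1.322 (Δ0.011)

D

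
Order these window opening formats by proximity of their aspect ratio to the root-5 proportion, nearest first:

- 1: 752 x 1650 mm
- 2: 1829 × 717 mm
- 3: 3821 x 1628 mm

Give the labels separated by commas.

1, 3, 2

1: 1650/752 ≈ 2.194 → |2.194 − 2.236| = 0.042
2: 1829/717 ≈ 2.551 → |2.551 − 2.236| = 0.315
3: 3821/1628 ≈ 2.347 → |2.347 − 2.236| = 0.111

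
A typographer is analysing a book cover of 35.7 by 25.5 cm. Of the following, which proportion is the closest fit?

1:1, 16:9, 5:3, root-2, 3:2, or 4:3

root-2

Ratio = 35.7 / 25.5 ≈ 1.400.
Distances: 1:1 1.000 (Δ 0.400); 16:9 1.778 (Δ 0.378); 5:3 1.667 (Δ 0.267); root-2 1.414 (Δ 0.014); 3:2 1.500 (Δ 0.100); 4:3 1.333 (Δ 0.067).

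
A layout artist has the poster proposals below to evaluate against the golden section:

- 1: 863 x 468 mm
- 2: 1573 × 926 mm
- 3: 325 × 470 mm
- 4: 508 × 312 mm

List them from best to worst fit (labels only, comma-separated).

4, 2, 3, 1

Ratios: 1 = 863 / 468 ≈ 1.844; 2 = 1573 / 926 ≈ 1.699; 3 = 470 / 325 ≈ 1.446; 4 = 508 / 312 ≈ 1.628.
|Δ from 1.618|: 1 0.226; 2 0.081; 3 0.172; 4 0.010.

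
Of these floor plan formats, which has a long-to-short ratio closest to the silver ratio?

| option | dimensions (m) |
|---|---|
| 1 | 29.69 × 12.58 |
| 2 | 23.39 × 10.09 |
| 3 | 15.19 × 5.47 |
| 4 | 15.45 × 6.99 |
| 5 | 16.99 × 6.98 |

5

Target silver ratio ≈ 2.414.
1: 2.360 (Δ0.054)  2: 2.318 (Δ0.096)  3: 2.777 (Δ0.363)  4: 2.210 (Δ0.204)  5: 2.434 (Δ0.020)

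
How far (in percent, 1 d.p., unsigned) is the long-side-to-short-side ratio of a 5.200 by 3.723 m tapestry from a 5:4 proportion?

11.7%

Ratio = 5.200 / 3.723 ≈ 1.3967.
Ideal 5:4 = 1.2500. |1.3967 − 1.2500| / 1.2500 ≈ 11.74% → 11.7%.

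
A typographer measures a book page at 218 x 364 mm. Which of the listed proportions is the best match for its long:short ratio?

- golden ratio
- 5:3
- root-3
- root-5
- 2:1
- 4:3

Ratio = 364 / 218 ≈ 1.670.
Distances: golden ratio 1.618 (Δ 0.052); 5:3 1.667 (Δ 0.003); root-3 1.732 (Δ 0.062); root-5 2.236 (Δ 0.566); 2:1 2.000 (Δ 0.330); 4:3 1.333 (Δ 0.337).

5:3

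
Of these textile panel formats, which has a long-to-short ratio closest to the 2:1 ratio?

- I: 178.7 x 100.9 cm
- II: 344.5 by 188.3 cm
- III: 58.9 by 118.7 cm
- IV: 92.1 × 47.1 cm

Ratios (long/short): I ≈ 1.771; II ≈ 1.830; III ≈ 2.015; IV ≈ 1.955.
2:1 ≈ 2.000; option III is nearest (Δ 0.015).

III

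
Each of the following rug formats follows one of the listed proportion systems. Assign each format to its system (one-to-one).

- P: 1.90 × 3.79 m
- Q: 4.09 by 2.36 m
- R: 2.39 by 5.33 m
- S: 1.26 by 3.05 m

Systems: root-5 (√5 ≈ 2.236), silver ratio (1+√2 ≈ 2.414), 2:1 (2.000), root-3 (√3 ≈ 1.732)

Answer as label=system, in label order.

P=2:1, Q=root-3, R=root-5, S=silver ratio

P = 3.79/1.90 ≈ 1.995 → 2:1 (2.000)
Q = 4.09/2.36 ≈ 1.733 → root-3 (1.732)
R = 5.33/2.39 ≈ 2.230 → root-5 (2.236)
S = 3.05/1.26 ≈ 2.421 → silver ratio (2.414)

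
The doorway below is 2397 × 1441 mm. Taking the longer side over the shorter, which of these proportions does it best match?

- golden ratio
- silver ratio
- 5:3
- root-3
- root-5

2397/1441 ≈ 1.663. Nearest candidates are 5:3 (1.667, off by 0.004) and golden ratio (1.618, off by 0.045).

5:3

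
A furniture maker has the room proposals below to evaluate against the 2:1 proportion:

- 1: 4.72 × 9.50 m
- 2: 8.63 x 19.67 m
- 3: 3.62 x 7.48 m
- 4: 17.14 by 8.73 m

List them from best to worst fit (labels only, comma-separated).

1, 4, 3, 2

1: 9.50/4.72 ≈ 2.013 → |2.013 − 2.000| = 0.013
2: 19.67/8.63 ≈ 2.279 → |2.279 − 2.000| = 0.279
3: 7.48/3.62 ≈ 2.066 → |2.066 − 2.000| = 0.066
4: 17.14/8.73 ≈ 1.963 → |1.963 − 2.000| = 0.037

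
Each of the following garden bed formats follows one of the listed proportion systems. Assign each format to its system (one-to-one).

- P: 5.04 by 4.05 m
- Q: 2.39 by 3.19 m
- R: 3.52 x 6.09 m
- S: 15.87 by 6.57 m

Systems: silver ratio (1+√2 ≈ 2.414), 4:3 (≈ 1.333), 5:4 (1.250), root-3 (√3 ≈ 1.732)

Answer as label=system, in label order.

P=5:4, Q=4:3, R=root-3, S=silver ratio

P = 5.04/4.05 ≈ 1.244 → 5:4 (1.250)
Q = 3.19/2.39 ≈ 1.335 → 4:3 (1.333)
R = 6.09/3.52 ≈ 1.730 → root-3 (1.732)
S = 15.87/6.57 ≈ 2.416 → silver ratio (2.414)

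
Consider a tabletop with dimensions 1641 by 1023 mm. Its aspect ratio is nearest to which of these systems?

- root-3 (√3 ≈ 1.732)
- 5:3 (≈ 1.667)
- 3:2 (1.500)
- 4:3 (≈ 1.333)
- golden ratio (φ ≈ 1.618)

golden ratio

1641/1023 ≈ 1.604. Nearest candidates are golden ratio (1.618, off by 0.014) and 5:3 (1.667, off by 0.063).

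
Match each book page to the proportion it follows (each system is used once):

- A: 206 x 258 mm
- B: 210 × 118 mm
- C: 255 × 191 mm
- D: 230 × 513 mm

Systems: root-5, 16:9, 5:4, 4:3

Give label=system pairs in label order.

A=5:4, B=16:9, C=4:3, D=root-5

Ratios: A ≈ 1.252; B ≈ 1.780; C ≈ 1.335; D ≈ 2.230.
Targets: root-5 ≈ 2.236; 16:9 ≈ 1.778; 5:4 ≈ 1.250; 4:3 ≈ 1.333.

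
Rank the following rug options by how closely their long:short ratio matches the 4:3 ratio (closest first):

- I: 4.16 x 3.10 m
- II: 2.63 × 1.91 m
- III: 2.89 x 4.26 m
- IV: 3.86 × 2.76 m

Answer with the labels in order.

Ratios: I = 4.16 / 3.10 ≈ 1.342; II = 2.63 / 1.91 ≈ 1.377; III = 4.26 / 2.89 ≈ 1.474; IV = 3.86 / 2.76 ≈ 1.399.
|Δ from 1.333|: I 0.009; II 0.044; III 0.141; IV 0.066.

I, II, IV, III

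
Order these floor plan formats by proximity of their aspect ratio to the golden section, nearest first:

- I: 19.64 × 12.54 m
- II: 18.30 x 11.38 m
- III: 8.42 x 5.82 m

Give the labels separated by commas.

I: 19.64/12.54 ≈ 1.566 → |1.566 − 1.618| = 0.052
II: 18.30/11.38 ≈ 1.608 → |1.608 − 1.618| = 0.010
III: 8.42/5.82 ≈ 1.447 → |1.447 − 1.618| = 0.171

II, I, III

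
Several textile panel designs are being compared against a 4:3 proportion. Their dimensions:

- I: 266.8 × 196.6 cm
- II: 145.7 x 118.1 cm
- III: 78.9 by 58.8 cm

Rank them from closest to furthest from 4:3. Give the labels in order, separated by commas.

Ratios: I = 266.8 / 196.6 ≈ 1.357; II = 145.7 / 118.1 ≈ 1.234; III = 78.9 / 58.8 ≈ 1.342.
|Δ from 1.333|: I 0.024; II 0.099; III 0.009.

III, I, II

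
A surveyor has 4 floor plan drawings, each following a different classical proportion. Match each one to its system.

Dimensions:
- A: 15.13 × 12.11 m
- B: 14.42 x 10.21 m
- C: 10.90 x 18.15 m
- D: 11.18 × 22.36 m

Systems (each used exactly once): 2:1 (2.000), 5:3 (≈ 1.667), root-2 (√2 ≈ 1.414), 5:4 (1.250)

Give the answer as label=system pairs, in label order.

A=5:4, B=root-2, C=5:3, D=2:1

Ratios: A ≈ 1.249; B ≈ 1.412; C ≈ 1.665; D ≈ 2.000.
Targets: 2:1 ≈ 2.000; 5:3 ≈ 1.667; root-2 ≈ 1.414; 5:4 ≈ 1.250.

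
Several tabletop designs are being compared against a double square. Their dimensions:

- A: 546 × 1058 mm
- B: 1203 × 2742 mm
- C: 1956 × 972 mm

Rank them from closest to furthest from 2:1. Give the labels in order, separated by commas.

C, A, B

A: 1058/546 ≈ 1.938 → |1.938 − 2.000| = 0.062
B: 2742/1203 ≈ 2.279 → |2.279 − 2.000| = 0.279
C: 1956/972 ≈ 2.012 → |2.012 − 2.000| = 0.012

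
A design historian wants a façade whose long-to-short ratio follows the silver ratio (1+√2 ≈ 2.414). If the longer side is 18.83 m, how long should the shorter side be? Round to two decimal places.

silver ratio ≈ 2.41421.
Shorter side = 18.83 ÷ 2.41421 ≈ 7.7997 → 7.80 m.

7.80 m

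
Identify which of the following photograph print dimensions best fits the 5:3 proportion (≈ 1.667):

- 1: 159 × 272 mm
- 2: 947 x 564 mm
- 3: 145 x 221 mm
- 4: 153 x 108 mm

2

Ratios (long/short): 1 ≈ 1.711; 2 ≈ 1.679; 3 ≈ 1.524; 4 ≈ 1.417.
5:3 ≈ 1.667; option 2 is nearest (Δ 0.012).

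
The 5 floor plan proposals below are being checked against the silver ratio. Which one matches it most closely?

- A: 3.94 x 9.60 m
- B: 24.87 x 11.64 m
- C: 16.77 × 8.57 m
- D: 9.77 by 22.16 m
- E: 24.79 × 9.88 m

A

Target silver ratio ≈ 2.414.
A: 2.437 (Δ0.023)  B: 2.137 (Δ0.277)  C: 1.957 (Δ0.457)  D: 2.268 (Δ0.146)  E: 2.509 (Δ0.095)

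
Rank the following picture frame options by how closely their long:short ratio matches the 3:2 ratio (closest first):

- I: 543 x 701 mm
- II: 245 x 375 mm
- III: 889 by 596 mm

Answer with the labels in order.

I: 701/543 ≈ 1.291 → |1.291 − 1.500| = 0.209
II: 375/245 ≈ 1.531 → |1.531 − 1.500| = 0.031
III: 889/596 ≈ 1.492 → |1.492 − 1.500| = 0.008

III, II, I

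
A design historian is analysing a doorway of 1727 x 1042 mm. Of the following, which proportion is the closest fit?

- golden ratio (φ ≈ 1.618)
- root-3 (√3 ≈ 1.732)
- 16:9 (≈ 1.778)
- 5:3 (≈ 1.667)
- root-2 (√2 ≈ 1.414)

5:3

Ratio = 1727 / 1042 ≈ 1.657.
Distances: golden ratio 1.618 (Δ 0.039); root-3 1.732 (Δ 0.075); 16:9 1.778 (Δ 0.121); 5:3 1.667 (Δ 0.010); root-2 1.414 (Δ 0.243).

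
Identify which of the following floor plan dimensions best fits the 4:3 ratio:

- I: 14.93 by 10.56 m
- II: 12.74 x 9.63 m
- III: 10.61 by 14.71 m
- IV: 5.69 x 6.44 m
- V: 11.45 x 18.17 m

II

Target 4:3 ≈ 1.333.
I: 1.414 (Δ0.081)  II: 1.323 (Δ0.010)  III: 1.386 (Δ0.053)  IV: 1.132 (Δ0.201)  V: 1.587 (Δ0.254)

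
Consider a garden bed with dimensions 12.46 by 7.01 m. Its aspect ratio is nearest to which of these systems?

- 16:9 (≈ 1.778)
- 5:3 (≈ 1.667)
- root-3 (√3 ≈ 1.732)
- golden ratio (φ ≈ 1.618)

12.46/7.01 ≈ 1.777. Nearest candidates are 16:9 (1.778, off by 0.001) and root-3 (1.732, off by 0.045).

16:9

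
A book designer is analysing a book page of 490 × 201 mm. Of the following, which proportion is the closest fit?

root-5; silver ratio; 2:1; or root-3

silver ratio

Ratio = 490 / 201 ≈ 2.438.
Distances: root-5 2.236 (Δ 0.202); silver ratio 2.414 (Δ 0.024); 2:1 2.000 (Δ 0.438); root-3 1.732 (Δ 0.706).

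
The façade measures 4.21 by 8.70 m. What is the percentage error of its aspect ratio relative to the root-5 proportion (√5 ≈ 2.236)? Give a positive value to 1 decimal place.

Ratio = 8.70 / 4.21 ≈ 2.0665.
Ideal root-5 ≈ 2.2361. |2.0665 − 2.2361| / 2.2361 ≈ 7.58% → 7.6%.

7.6%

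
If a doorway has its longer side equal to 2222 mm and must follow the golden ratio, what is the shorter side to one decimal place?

1373.3 mm

golden ratio ≈ 1.61803.
Shorter side = 2222 ÷ 1.61803 ≈ 1373.275 → 1373.3 mm.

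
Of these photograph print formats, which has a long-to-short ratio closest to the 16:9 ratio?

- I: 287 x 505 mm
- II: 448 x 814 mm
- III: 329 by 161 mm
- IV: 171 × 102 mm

Ratios (long/short): I ≈ 1.760; II ≈ 1.817; III ≈ 2.043; IV ≈ 1.676.
16:9 ≈ 1.778; option I is nearest (Δ 0.018).

I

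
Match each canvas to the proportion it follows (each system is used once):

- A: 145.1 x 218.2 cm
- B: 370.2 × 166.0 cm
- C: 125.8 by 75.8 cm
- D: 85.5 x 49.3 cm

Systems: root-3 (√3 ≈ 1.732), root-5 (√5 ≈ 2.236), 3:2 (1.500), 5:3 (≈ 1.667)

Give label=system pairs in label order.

A = 218.2/145.1 ≈ 1.504 → 3:2 (1.500)
B = 370.2/166.0 ≈ 2.230 → root-5 (2.236)
C = 125.8/75.8 ≈ 1.660 → 5:3 (1.667)
D = 85.5/49.3 ≈ 1.734 → root-3 (1.732)

A=3:2, B=root-5, C=5:3, D=root-3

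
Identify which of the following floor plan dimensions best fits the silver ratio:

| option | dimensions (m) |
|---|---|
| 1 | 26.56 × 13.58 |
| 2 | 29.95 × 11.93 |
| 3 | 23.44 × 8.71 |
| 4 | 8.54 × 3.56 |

Ratios (long/short): 1 ≈ 1.956; 2 ≈ 2.510; 3 ≈ 2.691; 4 ≈ 2.399.
silver ratio ≈ 2.414; option 4 is nearest (Δ 0.015).

4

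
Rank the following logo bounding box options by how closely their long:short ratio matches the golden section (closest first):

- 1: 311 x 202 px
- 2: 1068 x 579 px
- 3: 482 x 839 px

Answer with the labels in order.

1, 3, 2

Ratios: 1 = 311 / 202 ≈ 1.540; 2 = 1068 / 579 ≈ 1.845; 3 = 839 / 482 ≈ 1.741.
|Δ from 1.618|: 1 0.078; 2 0.227; 3 0.123.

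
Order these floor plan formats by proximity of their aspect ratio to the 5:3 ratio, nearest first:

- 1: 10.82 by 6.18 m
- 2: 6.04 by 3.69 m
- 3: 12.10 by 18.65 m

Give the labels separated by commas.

2, 1, 3

1: 10.82/6.18 ≈ 1.751 → |1.751 − 1.667| = 0.084
2: 6.04/3.69 ≈ 1.637 → |1.637 − 1.667| = 0.030
3: 18.65/12.10 ≈ 1.541 → |1.541 − 1.667| = 0.126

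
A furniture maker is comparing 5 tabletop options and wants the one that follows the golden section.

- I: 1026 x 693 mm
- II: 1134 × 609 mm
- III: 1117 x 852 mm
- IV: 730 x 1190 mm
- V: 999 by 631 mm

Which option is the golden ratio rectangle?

IV

Target golden ratio ≈ 1.618.
I: 1.481 (Δ0.137)  II: 1.862 (Δ0.244)  III: 1.311 (Δ0.307)  IV: 1.630 (Δ0.012)  V: 1.583 (Δ0.035)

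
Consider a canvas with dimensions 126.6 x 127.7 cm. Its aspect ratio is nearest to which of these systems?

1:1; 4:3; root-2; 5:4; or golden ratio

1:1

127.7/126.6 ≈ 1.009. Nearest candidates are 1:1 (1.000, off by 0.009) and 5:4 (1.250, off by 0.241).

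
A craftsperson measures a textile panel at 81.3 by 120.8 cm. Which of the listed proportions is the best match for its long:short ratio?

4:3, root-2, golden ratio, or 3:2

120.8/81.3 ≈ 1.486. Nearest candidates are 3:2 (1.500, off by 0.014) and root-2 (1.414, off by 0.072).

3:2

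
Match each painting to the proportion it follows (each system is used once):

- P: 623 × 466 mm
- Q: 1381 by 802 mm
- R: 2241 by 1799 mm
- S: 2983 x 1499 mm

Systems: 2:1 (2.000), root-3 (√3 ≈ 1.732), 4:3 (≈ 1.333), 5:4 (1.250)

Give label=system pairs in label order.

P = 623/466 ≈ 1.337 → 4:3 (1.333)
Q = 1381/802 ≈ 1.722 → root-3 (1.732)
R = 2241/1799 ≈ 1.246 → 5:4 (1.250)
S = 2983/1499 ≈ 1.990 → 2:1 (2.000)

P=4:3, Q=root-3, R=5:4, S=2:1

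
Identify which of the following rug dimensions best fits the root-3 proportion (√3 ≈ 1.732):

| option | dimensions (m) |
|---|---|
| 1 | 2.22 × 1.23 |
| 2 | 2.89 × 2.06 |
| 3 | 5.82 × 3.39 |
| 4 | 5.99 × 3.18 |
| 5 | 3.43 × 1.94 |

3

Ratios (long/short): 1 ≈ 1.805; 2 ≈ 1.403; 3 ≈ 1.717; 4 ≈ 1.884; 5 ≈ 1.768.
root-3 ≈ 1.732; option 3 is nearest (Δ 0.015).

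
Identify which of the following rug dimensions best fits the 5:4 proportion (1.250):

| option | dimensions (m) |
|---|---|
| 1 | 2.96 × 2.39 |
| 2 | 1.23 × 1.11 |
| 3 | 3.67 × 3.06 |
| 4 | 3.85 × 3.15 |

Ratios (long/short): 1 ≈ 1.238; 2 ≈ 1.108; 3 ≈ 1.199; 4 ≈ 1.222.
5:4 ≈ 1.250; option 1 is nearest (Δ 0.012).

1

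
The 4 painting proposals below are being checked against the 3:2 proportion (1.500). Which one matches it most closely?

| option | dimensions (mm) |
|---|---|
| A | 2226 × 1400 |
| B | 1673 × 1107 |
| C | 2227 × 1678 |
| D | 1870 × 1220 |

Target 3:2 ≈ 1.500.
A: 1.590 (Δ0.090)  B: 1.511 (Δ0.011)  C: 1.327 (Δ0.173)  D: 1.533 (Δ0.033)

B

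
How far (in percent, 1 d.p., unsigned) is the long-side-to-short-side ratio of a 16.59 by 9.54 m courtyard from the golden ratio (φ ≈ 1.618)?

Ratio = 16.59 / 9.54 ≈ 1.7390.
Ideal golden ratio ≈ 1.6180. |1.7390 − 1.6180| / 1.6180 ≈ 7.48% → 7.5%.

7.5%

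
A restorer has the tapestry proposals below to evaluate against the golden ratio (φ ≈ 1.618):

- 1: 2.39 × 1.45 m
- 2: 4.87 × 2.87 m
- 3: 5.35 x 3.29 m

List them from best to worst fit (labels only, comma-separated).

Ratios: 1 = 2.39 / 1.45 ≈ 1.648; 2 = 4.87 / 2.87 ≈ 1.697; 3 = 5.35 / 3.29 ≈ 1.626.
|Δ from 1.618|: 1 0.030; 2 0.079; 3 0.008.

3, 1, 2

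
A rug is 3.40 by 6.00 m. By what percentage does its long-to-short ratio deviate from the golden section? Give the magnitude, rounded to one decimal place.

Ratio = 6.00 / 3.40 ≈ 1.7647.
Ideal golden ratio ≈ 1.6180. |1.7647 − 1.6180| / 1.6180 ≈ 9.07% → 9.1%.

9.1%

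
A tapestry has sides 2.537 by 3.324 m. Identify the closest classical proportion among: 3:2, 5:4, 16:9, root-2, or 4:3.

4:3

Ratio = 3.324 / 2.537 ≈ 1.310.
Distances: 3:2 1.500 (Δ 0.190); 5:4 1.250 (Δ 0.060); 16:9 1.778 (Δ 0.468); root-2 1.414 (Δ 0.104); 4:3 1.333 (Δ 0.023).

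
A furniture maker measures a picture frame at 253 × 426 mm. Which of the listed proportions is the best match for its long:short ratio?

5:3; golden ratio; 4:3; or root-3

5:3

426/253 ≈ 1.684. Nearest candidates are 5:3 (1.667, off by 0.017) and root-3 (1.732, off by 0.048).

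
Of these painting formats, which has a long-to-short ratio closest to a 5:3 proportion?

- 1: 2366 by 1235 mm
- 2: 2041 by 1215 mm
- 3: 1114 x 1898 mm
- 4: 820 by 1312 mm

2

Target 5:3 ≈ 1.667.
1: 1.916 (Δ0.249)  2: 1.680 (Δ0.013)  3: 1.704 (Δ0.037)  4: 1.600 (Δ0.067)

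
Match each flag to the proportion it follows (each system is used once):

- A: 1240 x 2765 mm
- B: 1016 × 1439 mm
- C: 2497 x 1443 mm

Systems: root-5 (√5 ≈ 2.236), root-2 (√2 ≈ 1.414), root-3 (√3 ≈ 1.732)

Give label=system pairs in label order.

A=root-5, B=root-2, C=root-3

A = 2765/1240 ≈ 2.230 → root-5 (2.236)
B = 1439/1016 ≈ 1.416 → root-2 (1.414)
C = 2497/1443 ≈ 1.730 → root-3 (1.732)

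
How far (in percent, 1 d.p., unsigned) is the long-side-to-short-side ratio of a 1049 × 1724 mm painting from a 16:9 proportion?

7.6%

Ratio = 1724 / 1049 ≈ 1.6435.
Ideal 16:9 ≈ 1.7778. |1.6435 − 1.7778| / 1.7778 ≈ 7.55% → 7.6%.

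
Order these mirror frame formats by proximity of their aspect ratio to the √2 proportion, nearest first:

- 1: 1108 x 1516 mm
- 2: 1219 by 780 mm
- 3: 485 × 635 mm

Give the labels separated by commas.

1: 1516/1108 ≈ 1.368 → |1.368 − 1.414| = 0.046
2: 1219/780 ≈ 1.563 → |1.563 − 1.414| = 0.149
3: 635/485 ≈ 1.309 → |1.309 − 1.414| = 0.105

1, 3, 2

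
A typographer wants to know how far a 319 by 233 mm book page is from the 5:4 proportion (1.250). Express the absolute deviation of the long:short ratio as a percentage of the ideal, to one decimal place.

Ratio = 319 / 233 ≈ 1.3691.
Ideal 5:4 = 1.2500. |1.3691 − 1.2500| / 1.2500 ≈ 9.53% → 9.5%.

9.5%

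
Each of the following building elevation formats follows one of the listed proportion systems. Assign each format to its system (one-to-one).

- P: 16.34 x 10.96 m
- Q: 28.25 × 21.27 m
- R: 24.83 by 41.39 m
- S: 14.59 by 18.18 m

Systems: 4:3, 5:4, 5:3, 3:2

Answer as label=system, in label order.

Ratios: P ≈ 1.491; Q ≈ 1.328; R ≈ 1.667; S ≈ 1.246.
Targets: 4:3 ≈ 1.333; 5:4 ≈ 1.250; 5:3 ≈ 1.667; 3:2 ≈ 1.500.

P=3:2, Q=4:3, R=5:3, S=5:4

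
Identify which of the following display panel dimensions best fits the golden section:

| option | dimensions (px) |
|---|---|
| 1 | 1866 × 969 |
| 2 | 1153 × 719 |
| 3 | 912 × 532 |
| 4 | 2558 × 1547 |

2

Target golden ratio ≈ 1.618.
1: 1.926 (Δ0.308)  2: 1.604 (Δ0.014)  3: 1.714 (Δ0.096)  4: 1.654 (Δ0.036)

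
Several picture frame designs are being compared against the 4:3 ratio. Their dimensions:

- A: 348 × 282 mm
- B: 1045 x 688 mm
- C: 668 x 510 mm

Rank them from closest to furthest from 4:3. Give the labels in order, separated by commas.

A: 348/282 ≈ 1.234 → |1.234 − 1.333| = 0.099
B: 1045/688 ≈ 1.519 → |1.519 − 1.333| = 0.186
C: 668/510 ≈ 1.310 → |1.310 − 1.333| = 0.023

C, A, B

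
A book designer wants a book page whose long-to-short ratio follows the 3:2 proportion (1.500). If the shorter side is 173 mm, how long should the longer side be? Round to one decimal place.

259.5 mm

3:2 = 1.50000.
Longer side = 173 × 1.50000 ≈ 259.500 → 259.5 mm.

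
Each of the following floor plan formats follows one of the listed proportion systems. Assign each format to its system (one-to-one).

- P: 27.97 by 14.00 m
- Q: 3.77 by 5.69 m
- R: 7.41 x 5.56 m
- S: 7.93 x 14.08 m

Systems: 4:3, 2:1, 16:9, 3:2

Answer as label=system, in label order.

P = 27.97/14.00 ≈ 1.998 → 2:1 (2.000)
Q = 5.69/3.77 ≈ 1.509 → 3:2 (1.500)
R = 7.41/5.56 ≈ 1.333 → 4:3 (1.333)
S = 14.08/7.93 ≈ 1.776 → 16:9 (1.778)

P=2:1, Q=3:2, R=4:3, S=16:9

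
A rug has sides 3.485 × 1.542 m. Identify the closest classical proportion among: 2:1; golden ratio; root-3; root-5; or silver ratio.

root-5

3.485/1.542 ≈ 2.260. Nearest candidates are root-5 (2.236, off by 0.024) and silver ratio (2.414, off by 0.154).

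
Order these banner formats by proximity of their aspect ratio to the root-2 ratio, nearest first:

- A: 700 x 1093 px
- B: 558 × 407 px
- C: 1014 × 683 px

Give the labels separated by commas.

Ratios: A = 1093 / 700 ≈ 1.561; B = 558 / 407 ≈ 1.371; C = 1014 / 683 ≈ 1.485.
|Δ from 1.414|: A 0.147; B 0.043; C 0.071.

B, C, A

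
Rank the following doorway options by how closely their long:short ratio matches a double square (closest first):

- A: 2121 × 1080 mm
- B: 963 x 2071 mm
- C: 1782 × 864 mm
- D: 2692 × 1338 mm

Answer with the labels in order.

Ratios: A = 2121 / 1080 ≈ 1.964; B = 2071 / 963 ≈ 2.151; C = 1782 / 864 ≈ 2.062; D = 2692 / 1338 ≈ 2.012.
|Δ from 2.000|: A 0.036; B 0.151; C 0.062; D 0.012.

D, A, C, B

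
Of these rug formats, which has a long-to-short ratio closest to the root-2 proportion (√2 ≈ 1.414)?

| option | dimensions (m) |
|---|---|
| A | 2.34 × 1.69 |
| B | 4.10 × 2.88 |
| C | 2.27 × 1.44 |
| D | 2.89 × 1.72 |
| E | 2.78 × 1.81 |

B

Ratios (long/short): A ≈ 1.385; B ≈ 1.424; C ≈ 1.576; D ≈ 1.680; E ≈ 1.536.
root-2 ≈ 1.414; option B is nearest (Δ 0.010).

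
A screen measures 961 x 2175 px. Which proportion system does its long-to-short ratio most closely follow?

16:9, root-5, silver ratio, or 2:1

Ratio = 2175 / 961 ≈ 2.263.
Distances: 16:9 1.778 (Δ 0.485); root-5 2.236 (Δ 0.027); silver ratio 2.414 (Δ 0.151); 2:1 2.000 (Δ 0.263).

root-5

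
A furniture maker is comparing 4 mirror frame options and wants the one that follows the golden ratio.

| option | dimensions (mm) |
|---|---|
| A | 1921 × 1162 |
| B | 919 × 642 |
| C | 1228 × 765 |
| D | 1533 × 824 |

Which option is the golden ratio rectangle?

Ratios (long/short): A ≈ 1.653; B ≈ 1.431; C ≈ 1.605; D ≈ 1.860.
golden ratio ≈ 1.618; option C is nearest (Δ 0.013).

C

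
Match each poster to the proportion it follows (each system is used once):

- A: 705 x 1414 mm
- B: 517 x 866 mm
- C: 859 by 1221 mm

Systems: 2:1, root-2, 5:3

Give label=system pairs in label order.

A=2:1, B=5:3, C=root-2

Ratios: A ≈ 2.006; B ≈ 1.675; C ≈ 1.421.
Targets: 2:1 ≈ 2.000; root-2 ≈ 1.414; 5:3 ≈ 1.667.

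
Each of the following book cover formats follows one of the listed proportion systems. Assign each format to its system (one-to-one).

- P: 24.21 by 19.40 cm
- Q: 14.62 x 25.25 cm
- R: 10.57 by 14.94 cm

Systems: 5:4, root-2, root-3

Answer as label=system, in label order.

P=5:4, Q=root-3, R=root-2

Ratios: P ≈ 1.248; Q ≈ 1.727; R ≈ 1.413.
Targets: 5:4 ≈ 1.250; root-2 ≈ 1.414; root-3 ≈ 1.732.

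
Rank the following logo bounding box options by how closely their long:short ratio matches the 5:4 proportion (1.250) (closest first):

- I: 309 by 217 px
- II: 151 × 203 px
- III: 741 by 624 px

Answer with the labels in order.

I: 309/217 ≈ 1.424 → |1.424 − 1.250| = 0.174
II: 203/151 ≈ 1.344 → |1.344 − 1.250| = 0.094
III: 741/624 ≈ 1.188 → |1.188 − 1.250| = 0.062

III, II, I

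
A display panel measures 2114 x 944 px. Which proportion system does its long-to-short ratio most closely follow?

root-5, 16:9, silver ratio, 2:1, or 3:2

root-5

Ratio = 2114 / 944 ≈ 2.239.
Distances: root-5 2.236 (Δ 0.003); 16:9 1.778 (Δ 0.461); silver ratio 2.414 (Δ 0.175); 2:1 2.000 (Δ 0.239); 3:2 1.500 (Δ 0.739).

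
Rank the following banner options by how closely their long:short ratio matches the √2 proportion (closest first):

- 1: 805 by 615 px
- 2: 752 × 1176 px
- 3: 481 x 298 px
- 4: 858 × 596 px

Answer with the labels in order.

4, 1, 2, 3

Ratios: 1 = 805 / 615 ≈ 1.309; 2 = 1176 / 752 ≈ 1.564; 3 = 481 / 298 ≈ 1.614; 4 = 858 / 596 ≈ 1.440.
|Δ from 1.414|: 1 0.105; 2 0.150; 3 0.200; 4 0.026.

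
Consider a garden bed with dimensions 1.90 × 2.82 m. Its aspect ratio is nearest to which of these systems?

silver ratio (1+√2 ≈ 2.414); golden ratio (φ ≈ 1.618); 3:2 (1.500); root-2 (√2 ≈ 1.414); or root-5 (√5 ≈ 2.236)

Ratio = 2.82 / 1.90 ≈ 1.484.
Distances: silver ratio 2.414 (Δ 0.930); golden ratio 1.618 (Δ 0.134); 3:2 1.500 (Δ 0.016); root-2 1.414 (Δ 0.070); root-5 2.236 (Δ 0.752).

3:2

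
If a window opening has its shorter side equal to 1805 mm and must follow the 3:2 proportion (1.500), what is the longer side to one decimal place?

3:2 = 1.50000.
Longer side = 1805 × 1.50000 ≈ 2707.500 → 2707.5 mm.

2707.5 mm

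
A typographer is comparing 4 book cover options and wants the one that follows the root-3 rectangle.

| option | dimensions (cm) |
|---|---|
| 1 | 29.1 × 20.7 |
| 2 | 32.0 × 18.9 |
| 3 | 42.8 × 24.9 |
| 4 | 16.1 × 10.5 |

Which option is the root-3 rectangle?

Ratios (long/short): 1 ≈ 1.406; 2 ≈ 1.693; 3 ≈ 1.719; 4 ≈ 1.533.
root-3 ≈ 1.732; option 3 is nearest (Δ 0.013).

3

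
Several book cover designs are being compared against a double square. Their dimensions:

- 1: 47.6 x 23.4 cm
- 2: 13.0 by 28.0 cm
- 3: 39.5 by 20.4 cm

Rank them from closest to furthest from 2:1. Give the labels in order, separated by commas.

Ratios: 1 = 47.6 / 23.4 ≈ 2.034; 2 = 28.0 / 13.0 ≈ 2.154; 3 = 39.5 / 20.4 ≈ 1.936.
|Δ from 2.000|: 1 0.034; 2 0.154; 3 0.064.

1, 3, 2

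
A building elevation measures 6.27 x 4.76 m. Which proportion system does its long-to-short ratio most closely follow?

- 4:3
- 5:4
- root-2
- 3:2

4:3

6.27/4.76 ≈ 1.317. Nearest candidates are 4:3 (1.333, off by 0.016) and 5:4 (1.250, off by 0.067).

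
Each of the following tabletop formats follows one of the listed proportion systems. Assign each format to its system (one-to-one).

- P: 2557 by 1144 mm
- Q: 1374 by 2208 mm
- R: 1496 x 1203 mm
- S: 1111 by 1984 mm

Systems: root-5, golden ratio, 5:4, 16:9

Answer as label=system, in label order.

P=root-5, Q=golden ratio, R=5:4, S=16:9

Ratios: P ≈ 2.235; Q ≈ 1.607; R ≈ 1.244; S ≈ 1.786.
Targets: root-5 ≈ 2.236; golden ratio ≈ 1.618; 5:4 ≈ 1.250; 16:9 ≈ 1.778.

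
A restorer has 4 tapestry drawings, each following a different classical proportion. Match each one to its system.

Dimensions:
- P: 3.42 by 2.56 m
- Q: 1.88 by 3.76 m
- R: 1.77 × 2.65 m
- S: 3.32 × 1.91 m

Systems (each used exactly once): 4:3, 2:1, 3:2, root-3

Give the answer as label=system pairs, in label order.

P = 3.42/2.56 ≈ 1.336 → 4:3 (1.333)
Q = 3.76/1.88 ≈ 2.000 → 2:1 (2.000)
R = 2.65/1.77 ≈ 1.497 → 3:2 (1.500)
S = 3.32/1.91 ≈ 1.738 → root-3 (1.732)

P=4:3, Q=2:1, R=3:2, S=root-3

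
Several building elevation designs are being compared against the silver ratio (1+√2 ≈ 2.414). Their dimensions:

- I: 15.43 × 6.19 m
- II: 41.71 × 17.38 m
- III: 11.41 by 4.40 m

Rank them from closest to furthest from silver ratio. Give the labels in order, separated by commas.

I: 15.43/6.19 ≈ 2.493 → |2.493 − 2.414| = 0.079
II: 41.71/17.38 ≈ 2.400 → |2.400 − 2.414| = 0.014
III: 11.41/4.40 ≈ 2.593 → |2.593 − 2.414| = 0.179

II, I, III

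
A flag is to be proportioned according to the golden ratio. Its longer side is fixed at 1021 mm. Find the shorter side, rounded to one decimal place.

golden ratio ≈ 1.61803.
Shorter side = 1021 ÷ 1.61803 ≈ 631.014 → 631.0 mm.

631.0 mm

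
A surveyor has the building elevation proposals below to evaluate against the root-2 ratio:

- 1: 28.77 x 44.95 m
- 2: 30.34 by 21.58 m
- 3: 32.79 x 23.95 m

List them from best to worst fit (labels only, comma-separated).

Ratios: 1 = 44.95 / 28.77 ≈ 1.562; 2 = 30.34 / 21.58 ≈ 1.406; 3 = 32.79 / 23.95 ≈ 1.369.
|Δ from 1.414|: 1 0.148; 2 0.008; 3 0.045.

2, 3, 1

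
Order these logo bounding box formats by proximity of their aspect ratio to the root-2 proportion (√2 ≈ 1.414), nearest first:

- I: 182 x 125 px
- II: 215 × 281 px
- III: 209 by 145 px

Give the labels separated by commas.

Ratios: I = 182 / 125 ≈ 1.456; II = 281 / 215 ≈ 1.307; III = 209 / 145 ≈ 1.441.
|Δ from 1.414|: I 0.042; II 0.107; III 0.027.

III, I, II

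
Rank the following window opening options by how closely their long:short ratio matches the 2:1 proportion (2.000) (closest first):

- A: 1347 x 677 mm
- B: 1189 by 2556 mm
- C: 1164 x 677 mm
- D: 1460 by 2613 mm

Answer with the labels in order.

Ratios: A = 1347 / 677 ≈ 1.990; B = 2556 / 1189 ≈ 2.150; C = 1164 / 677 ≈ 1.719; D = 2613 / 1460 ≈ 1.790.
|Δ from 2.000|: A 0.010; B 0.150; C 0.281; D 0.210.

A, B, D, C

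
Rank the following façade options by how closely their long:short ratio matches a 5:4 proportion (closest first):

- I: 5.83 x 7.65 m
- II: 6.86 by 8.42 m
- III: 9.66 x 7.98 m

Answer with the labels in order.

II, III, I

Ratios: I = 7.65 / 5.83 ≈ 1.312; II = 8.42 / 6.86 ≈ 1.227; III = 9.66 / 7.98 ≈ 1.211.
|Δ from 1.250|: I 0.062; II 0.023; III 0.039.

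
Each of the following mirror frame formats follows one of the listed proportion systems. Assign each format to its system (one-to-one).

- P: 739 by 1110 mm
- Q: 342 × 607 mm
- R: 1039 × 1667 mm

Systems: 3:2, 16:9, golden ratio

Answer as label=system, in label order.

P = 1110/739 ≈ 1.502 → 3:2 (1.500)
Q = 607/342 ≈ 1.775 → 16:9 (1.778)
R = 1667/1039 ≈ 1.604 → golden ratio (1.618)

P=3:2, Q=16:9, R=golden ratio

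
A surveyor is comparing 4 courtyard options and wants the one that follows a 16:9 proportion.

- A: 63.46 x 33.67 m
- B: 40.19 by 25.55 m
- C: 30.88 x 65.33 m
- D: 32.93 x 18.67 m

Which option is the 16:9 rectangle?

D

Ratios (long/short): A ≈ 1.885; B ≈ 1.573; C ≈ 2.116; D ≈ 1.764.
16:9 ≈ 1.778; option D is nearest (Δ 0.014).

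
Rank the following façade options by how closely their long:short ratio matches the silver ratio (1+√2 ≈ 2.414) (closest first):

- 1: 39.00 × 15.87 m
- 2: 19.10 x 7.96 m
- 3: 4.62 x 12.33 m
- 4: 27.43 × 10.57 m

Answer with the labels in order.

2, 1, 4, 3

Ratios: 1 = 39.00 / 15.87 ≈ 2.457; 2 = 19.10 / 7.96 ≈ 2.399; 3 = 12.33 / 4.62 ≈ 2.669; 4 = 27.43 / 10.57 ≈ 2.595.
|Δ from 2.414|: 1 0.043; 2 0.015; 3 0.255; 4 0.181.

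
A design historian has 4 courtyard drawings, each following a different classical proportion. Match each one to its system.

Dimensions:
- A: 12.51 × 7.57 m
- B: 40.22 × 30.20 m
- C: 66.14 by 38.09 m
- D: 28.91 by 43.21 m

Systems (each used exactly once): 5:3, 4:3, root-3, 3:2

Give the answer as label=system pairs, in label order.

Ratios: A ≈ 1.653; B ≈ 1.332; C ≈ 1.736; D ≈ 1.495.
Targets: 5:3 ≈ 1.667; 4:3 ≈ 1.333; root-3 ≈ 1.732; 3:2 ≈ 1.500.

A=5:3, B=4:3, C=root-3, D=3:2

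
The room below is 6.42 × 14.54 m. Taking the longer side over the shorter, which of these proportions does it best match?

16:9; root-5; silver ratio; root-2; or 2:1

14.54/6.42 ≈ 2.265. Nearest candidates are root-5 (2.236, off by 0.029) and silver ratio (2.414, off by 0.149).

root-5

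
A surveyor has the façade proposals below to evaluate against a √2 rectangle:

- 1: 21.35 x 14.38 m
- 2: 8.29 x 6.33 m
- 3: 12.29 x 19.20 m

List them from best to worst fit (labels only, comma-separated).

1, 2, 3

Ratios: 1 = 21.35 / 14.38 ≈ 1.485; 2 = 8.29 / 6.33 ≈ 1.310; 3 = 19.20 / 12.29 ≈ 1.562.
|Δ from 1.414|: 1 0.071; 2 0.104; 3 0.148.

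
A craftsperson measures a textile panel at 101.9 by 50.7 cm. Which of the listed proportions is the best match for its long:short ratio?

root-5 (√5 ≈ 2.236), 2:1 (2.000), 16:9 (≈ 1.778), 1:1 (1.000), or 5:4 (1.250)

Ratio = 101.9 / 50.7 ≈ 2.010.
Distances: root-5 2.236 (Δ 0.226); 2:1 2.000 (Δ 0.010); 16:9 1.778 (Δ 0.232); 1:1 1.000 (Δ 1.010); 5:4 1.250 (Δ 0.760).

2:1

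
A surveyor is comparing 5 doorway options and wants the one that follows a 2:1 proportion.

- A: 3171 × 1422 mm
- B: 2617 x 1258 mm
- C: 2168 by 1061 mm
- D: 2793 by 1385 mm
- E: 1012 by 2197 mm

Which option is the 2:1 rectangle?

D

Ratios (long/short): A ≈ 2.230; B ≈ 2.080; C ≈ 2.043; D ≈ 2.017; E ≈ 2.171.
2:1 ≈ 2.000; option D is nearest (Δ 0.017).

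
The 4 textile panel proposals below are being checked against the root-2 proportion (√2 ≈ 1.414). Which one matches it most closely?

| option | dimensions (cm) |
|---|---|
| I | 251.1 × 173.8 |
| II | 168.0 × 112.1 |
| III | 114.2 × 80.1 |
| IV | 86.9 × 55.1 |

Target root-2 ≈ 1.414.
I: 1.445 (Δ0.031)  II: 1.499 (Δ0.085)  III: 1.426 (Δ0.012)  IV: 1.577 (Δ0.163)

III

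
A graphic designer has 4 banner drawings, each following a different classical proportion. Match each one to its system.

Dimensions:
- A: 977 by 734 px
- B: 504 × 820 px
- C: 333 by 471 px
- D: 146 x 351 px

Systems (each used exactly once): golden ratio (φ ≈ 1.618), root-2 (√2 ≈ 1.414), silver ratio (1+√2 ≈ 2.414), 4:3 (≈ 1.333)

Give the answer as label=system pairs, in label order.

A=4:3, B=golden ratio, C=root-2, D=silver ratio

Ratios: A ≈ 1.331; B ≈ 1.627; C ≈ 1.414; D ≈ 2.404.
Targets: golden ratio ≈ 1.618; root-2 ≈ 1.414; silver ratio ≈ 2.414; 4:3 ≈ 1.333.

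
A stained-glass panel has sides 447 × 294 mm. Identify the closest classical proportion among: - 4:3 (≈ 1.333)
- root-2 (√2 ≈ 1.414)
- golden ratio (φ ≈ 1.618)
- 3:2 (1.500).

3:2

Ratio = 447 / 294 ≈ 1.520.
Distances: 4:3 1.333 (Δ 0.187); root-2 1.414 (Δ 0.106); golden ratio 1.618 (Δ 0.098); 3:2 1.500 (Δ 0.020).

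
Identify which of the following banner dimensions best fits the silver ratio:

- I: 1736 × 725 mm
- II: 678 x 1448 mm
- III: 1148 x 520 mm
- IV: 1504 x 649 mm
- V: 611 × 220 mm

I

Ratios (long/short): I ≈ 2.394; II ≈ 2.136; III ≈ 2.208; IV ≈ 2.317; V ≈ 2.777.
silver ratio ≈ 2.414; option I is nearest (Δ 0.020).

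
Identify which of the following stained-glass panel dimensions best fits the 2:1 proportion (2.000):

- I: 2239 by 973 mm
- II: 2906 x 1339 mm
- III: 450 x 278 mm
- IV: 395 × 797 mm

Target 2:1 ≈ 2.000.
I: 2.301 (Δ0.301)  II: 2.170 (Δ0.170)  III: 1.619 (Δ0.381)  IV: 2.018 (Δ0.018)

IV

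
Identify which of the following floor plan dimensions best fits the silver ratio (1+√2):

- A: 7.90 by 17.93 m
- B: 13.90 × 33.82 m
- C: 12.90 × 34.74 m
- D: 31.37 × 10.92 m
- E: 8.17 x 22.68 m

B

Target silver ratio ≈ 2.414.
A: 2.270 (Δ0.144)  B: 2.433 (Δ0.019)  C: 2.693 (Δ0.279)  D: 2.873 (Δ0.459)  E: 2.776 (Δ0.362)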